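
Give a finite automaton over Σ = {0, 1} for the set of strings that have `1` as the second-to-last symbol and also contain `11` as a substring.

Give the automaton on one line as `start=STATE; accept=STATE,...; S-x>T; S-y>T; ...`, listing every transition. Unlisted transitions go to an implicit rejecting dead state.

Run two small machines in parallel and take their product. The first has 7 states tracking the last 2 symbols read; the second has 3 states tracking whether and how much of `11` has been seen. A product state is a pair (one from each), accepting exactly when both do. After merging equivalent states the machine shrinks.
With 6 states:
       0  1 
>  A   A  B 
   B   A  C 
 * C   D  C 
 * D   E  F 
   E   E  F 
   F   D  C 
(> = start, * = accepting)

start=A; accept=C,D; A-0>A; A-1>B; B-0>A; B-1>C; C-0>D; C-1>C; D-0>E; D-1>F; E-0>E; E-1>F; F-0>D; F-1>C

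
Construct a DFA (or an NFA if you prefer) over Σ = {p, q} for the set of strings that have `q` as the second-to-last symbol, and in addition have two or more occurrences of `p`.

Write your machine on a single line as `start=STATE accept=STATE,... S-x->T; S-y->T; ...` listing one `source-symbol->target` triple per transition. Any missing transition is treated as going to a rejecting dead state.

Run two small machines in parallel and take their product. The first has 7 states tracking the last 2 symbols read; the second has 4 states tracking the count of `p`s, saturating at 3. A product state is a pair (one from each), accepting exactly when both do. Minimizing collapses redundant product states.
       p  q 
>  A   B  A 
   B   C  D 
   C   C  E 
   D   F  D 
   E   F  G 
 * F   C  E 
 * G   F  G 
(> = start, * = accepting)

start=A; accept=F,G; A-p->B; A-q->A; B-p->C; B-q->D; C-p->C; C-q->E; D-p->F; D-q->D; E-p->F; E-q->G; F-p->C; F-q->E; G-p->F; G-q->G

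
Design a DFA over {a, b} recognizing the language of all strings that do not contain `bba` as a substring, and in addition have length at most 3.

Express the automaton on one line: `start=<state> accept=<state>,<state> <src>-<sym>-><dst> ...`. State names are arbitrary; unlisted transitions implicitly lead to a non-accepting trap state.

Build one automaton per condition and run them in lockstep. One (4 states) tracks partial matches of the forbidden pattern `bba`; the other (5 states) tracks the input length, saturating at 4. Each combined state is a pair, one component from each; accept when both components accept. Minimizing collapses redundant product states.
With 7 states:
        a   b  
>* q0   q1  q2 
 * q1   q3  q3 
 * q2   q3  q4 
 * q3   q5  q5 
 * q4   q6  q5 
 * q5   q6  q6 
   q6   q6  q6 
(> = start, * = accepting)

start=q0 accept=q0,q1,q2,q3,q4,q5 q0-a->q1 q0-b->q2 q1-a->q3 q1-b->q3 q2-a->q3 q2-b->q4 q3-a->q5 q3-b->q5 q4-a->q6 q4-b->q5 q5-a->q6 q5-b->q6 q6-a->q6 q6-b->q6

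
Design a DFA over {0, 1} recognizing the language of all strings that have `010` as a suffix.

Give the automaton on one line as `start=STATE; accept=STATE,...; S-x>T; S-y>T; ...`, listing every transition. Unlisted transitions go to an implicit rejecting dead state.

Remember how much of `010` the current input suffix matches. State s0 means no match yet; s1 means the last symbol is `0`; s2 means the last 2 symbols are `01`; s3 means the last 3 symbols are `010`. Only s3 accepts. On a mismatch, fall back to the longest proper suffix that is still a prefix of `010`.
4 states suffice.
        0   1  
>  s0   s1  s0 
   s1   s1  s2 
   s2   s3  s0 
 * s3   s1  s2 
(> = start, * = accepting)

start=s0; accept=s3; s0-0>s1; s0-1>s0; s1-0>s1; s1-1>s2; s2-0>s3; s2-1>s0; s3-0>s1; s3-1>s2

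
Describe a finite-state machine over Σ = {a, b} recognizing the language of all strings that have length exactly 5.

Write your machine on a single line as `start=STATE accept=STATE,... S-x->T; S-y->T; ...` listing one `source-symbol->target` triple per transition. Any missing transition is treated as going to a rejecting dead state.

Count input length up to 6: every symbol moves from q0 toward q6, which means 'more than 5' and absorbs. Accept from {q5}.
With 7 states:
        a   b  
>  q0   q1  q1 
   q1   q2  q2 
   q2   q3  q3 
   q3   q4  q4 
   q4   q5  q5 
 * q5   q6  q6 
   q6   q6  q6 
(> = start, * = accepting)

start=q0; accept=q5; q0-a->q1; q0-b->q1; q1-a->q2; q1-b->q2; q2-a->q3; q2-b->q3; q3-a->q4; q3-b->q4; q4-a->q5; q4-b->q5; q5-a->q6; q5-b->q6; q6-a->q6; q6-b->q6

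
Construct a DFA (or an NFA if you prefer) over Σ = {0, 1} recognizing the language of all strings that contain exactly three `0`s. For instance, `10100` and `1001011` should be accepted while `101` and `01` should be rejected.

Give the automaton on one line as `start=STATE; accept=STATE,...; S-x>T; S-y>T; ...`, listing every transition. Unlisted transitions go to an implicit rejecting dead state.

Only the number of `0`s matters, and only up to 4. Make a chain A → B → C → D → E advanced by each `0` (with E absorbing); every other symbol self-loops. The accepting set is {D}.
With 5 states:
       0  1 
>  A   B  A 
   B   C  B 
   C   D  C 
 * D   E  D 
   E   E  E 
(> = start, * = accepting)

start=A; accept=D; A-0>B; A-1>A; B-0>C; B-1>B; C-0>D; C-1>C; D-0>E; D-1>D; E-0>E; E-1>E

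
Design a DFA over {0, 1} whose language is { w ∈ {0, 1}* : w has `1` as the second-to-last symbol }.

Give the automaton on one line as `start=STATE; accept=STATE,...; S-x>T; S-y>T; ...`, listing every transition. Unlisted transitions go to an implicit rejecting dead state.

Because acceptance depends on a position counted from the end, the machine has to buffer the most recent 2 symbols. Make each state the string of the last up-to-2 symbols read; on input `x` shift the window left and append `x`. Accept when the buffered window has length 2 and begins with `1`.
        0   1  
>  q0   q1  q2 
   q1   q3  q4 
   q2   q5  q6 
   q3   q3  q4 
   q4   q5  q6 
 * q5   q3  q4 
 * q6   q5  q6 
(> = start, * = accepting)

start=q0; accept=q5,q6; q0-0>q1; q0-1>q2; q1-0>q3; q1-1>q4; q2-0>q5; q2-1>q6; q3-0>q3; q3-1>q4; q4-0>q5; q4-1>q6; q5-0>q3; q5-1>q4; q6-0>q5; q6-1>q6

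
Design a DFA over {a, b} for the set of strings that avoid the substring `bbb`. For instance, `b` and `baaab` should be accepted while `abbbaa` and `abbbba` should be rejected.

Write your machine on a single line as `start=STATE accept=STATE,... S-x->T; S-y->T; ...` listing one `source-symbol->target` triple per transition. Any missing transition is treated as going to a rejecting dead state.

Track partial matches of the forbidden pattern `bbb`. State q3 is a dead state reached once `bbb` has occurred; every other state accepts. q0 means no part of `bbb` is currently matched.
4 states suffice.
        a   b  
>* q0   q0  q1 
 * q1   q0  q2 
 * q2   q0  q3 
   q3   q3  q3 
(> = start, * = accepting)

start=q0; accept=q0,q1,q2; q0-a->q0; q0-b->q1; q1-a->q0; q1-b->q2; q2-a->q0; q2-b->q3; q3-a->q3; q3-b->q3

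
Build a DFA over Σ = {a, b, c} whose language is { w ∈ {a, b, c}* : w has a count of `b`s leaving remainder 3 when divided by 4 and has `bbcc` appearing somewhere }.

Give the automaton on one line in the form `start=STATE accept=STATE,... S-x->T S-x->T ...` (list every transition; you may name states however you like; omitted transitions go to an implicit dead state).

Build one automaton per condition and run them in lockstep. The first has 4 states tracking the count of `b`s modulo 4; the second has 5 states tracking whether and how much of `bbcc` has been seen. A product state is a pair (one from each), accepting exactly when both do.
A 20-state machine:
          a    b    c  
>  S0     S0   S1   S0 
   S1     S2   S3   S2 
   S2     S2   S4   S2 
   S3     S5   S6   S7 
   S4     S5   S6   S5 
   S5     S5   S8   S5 
   S6     S9  S10  S11 
   S7     S5   S8  S12 
   S8     S9  S10   S9 
   S9     S9  S13   S9 
   S10    S0  S14  S15 
   S11    S9  S13  S16 
   S12   S12  S16  S12 
   S13    S0  S14   S0 
   S14    S2   S3  S17 
   S15    S0   S1  S18 
 * S16   S16  S18  S16 
   S17    S2   S4  S19 
   S18   S18  S19  S18 
   S19   S19  S12  S19 
(> = start, * = accepting)

start=S0 accept=S16 S0-a->S0 S0-b->S1 S0-c->S0 S1-a->S2 S1-b->S3 S1-c->S2 S2-a->S2 S2-b->S4 S2-c->S2 S3-a->S5 S3-b->S6 S3-c->S7 S4-a->S5 S4-b->S6 S4-c->S5 S5-a->S5 S5-b->S8 S5-c->S5 S6-a->S9 S6-b->S10 S6-c->S11 S7-a->S5 S7-b->S8 S7-c->S12 S8-a->S9 S8-b->S10 S8-c->S9 S9-a->S9 S9-b->S13 S9-c->S9 S10-a->S0 S10-b->S14 S10-c->S15 S11-a->S9 S11-b->S13 S11-c->S16 S12-a->S12 S12-b->S16 S12-c->S12 S13-a->S0 S13-b->S14 S13-c->S0 S14-a->S2 S14-b->S3 S14-c->S17 S15-a->S0 S15-b->S1 S15-c->S18 S16-a->S16 S16-b->S18 S16-c->S16 S17-a->S2 S17-b->S4 S17-c->S19 S18-a->S18 S18-b->S19 S18-c->S18 S19-a->S19 S19-b->S12 S19-c->S19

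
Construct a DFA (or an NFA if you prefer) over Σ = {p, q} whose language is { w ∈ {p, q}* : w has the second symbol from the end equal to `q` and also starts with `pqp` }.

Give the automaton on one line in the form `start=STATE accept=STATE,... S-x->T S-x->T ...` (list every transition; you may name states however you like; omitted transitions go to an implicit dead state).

start=S0 accept=S8,S11 S0-p->S1 S0-q->S2 S1-p->S3 S1-q->S4 S2-p->S5 S2-q->S6 S3-p->S3 S3-q->S7 S4-p->S8 S4-q->S6 S5-p->S3 S5-q->S7 S6-p->S5 S6-q->S6 S7-p->S5 S7-q->S6 S8-p->S9 S8-q->S10 S9-p->S9 S9-q->S10 S10-p->S8 S10-q->S11 S11-p->S8 S11-q->S11

Handle the two conditions separately and then intersect. One (7 states) tracks the last 2 symbols read; the other (5 states) tracks whether the input so far still matches the prefix `pqp`. Each combined state is a pair, one component from each; accept when both components accept.
With 12 states:
          p    q  
>  S0     S1   S2 
   S1     S3   S4 
   S2     S5   S6 
   S3     S3   S7 
   S4     S8   S6 
   S5     S3   S7 
   S6     S5   S6 
   S7     S5   S6 
 * S8     S9  S10 
   S9     S9  S10 
   S10    S8  S11 
 * S11    S8  S11 
(> = start, * = accepting)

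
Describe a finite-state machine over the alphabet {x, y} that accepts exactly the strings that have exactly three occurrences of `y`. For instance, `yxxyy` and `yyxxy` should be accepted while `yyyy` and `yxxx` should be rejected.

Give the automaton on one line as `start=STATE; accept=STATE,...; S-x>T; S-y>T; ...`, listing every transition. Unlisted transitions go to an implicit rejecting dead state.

start=A; accept=D; A-x>A; A-y>B; B-x>B; B-y>C; C-x>C; C-y>D; D-x>D; D-y>E; E-x>E; E-y>E

Only the number of `y`s matters, and only up to 4. Make a chain A → B → C → D → E advanced by each `y` (with E absorbing); every other symbol self-loops. The accepting set is {D}.
A 5-state machine:
       x  y 
>  A   A  B 
   B   B  C 
   C   C  D 
 * D   D  E 
   E   E  E 
(> = start, * = accepting)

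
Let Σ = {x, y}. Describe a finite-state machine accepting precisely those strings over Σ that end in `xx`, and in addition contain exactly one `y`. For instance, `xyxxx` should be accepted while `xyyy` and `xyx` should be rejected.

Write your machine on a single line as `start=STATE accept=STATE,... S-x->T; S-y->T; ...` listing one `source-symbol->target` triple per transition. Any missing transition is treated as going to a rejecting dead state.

Build one automaton per condition and run them in lockstep. The first has 3 states tracking how much of the suffix `xx` has currently been matched; the second has 3 states tracking the count of `y`s, saturating at 2. A product state is a pair (one from each), accepting exactly when both do.
With 9 states:
        x   y  
>  q0   q1  q2 
   q1   q3  q2 
   q2   q4  q5 
   q3   q3  q2 
   q4   q6  q5 
   q5   q7  q5 
 * q6   q6  q5 
   q7   q8  q5 
   q8   q8  q5 
(> = start, * = accepting)

start=q0; accept=q6; q0-x->q1; q0-y->q2; q1-x->q3; q1-y->q2; q2-x->q4; q2-y->q5; q3-x->q3; q3-y->q2; q4-x->q6; q4-y->q5; q5-x->q7; q5-y->q5; q6-x->q6; q6-y->q5; q7-x->q8; q7-y->q5; q8-x->q8; q8-y->q5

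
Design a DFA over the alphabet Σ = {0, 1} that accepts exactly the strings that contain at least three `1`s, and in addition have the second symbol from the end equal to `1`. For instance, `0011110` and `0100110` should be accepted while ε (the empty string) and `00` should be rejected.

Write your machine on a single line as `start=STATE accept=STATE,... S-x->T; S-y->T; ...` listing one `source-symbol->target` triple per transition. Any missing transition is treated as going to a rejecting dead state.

Build one automaton per condition and run them in lockstep. The first has 5 states tracking the count of `1`s, saturating at 4; the second has 7 states tracking the last 2 symbols read. A product state is a pair (one from each), accepting exactly when both do.
A 19-state machine:
          0    1  
>  S0     S1   S2 
   S1     S3   S4 
   S2     S5   S6 
   S3     S3   S4 
   S4     S5   S6 
   S5     S7   S8 
   S6     S9  S10 
   S7     S7   S8 
   S8     S9  S10 
   S9    S11  S12 
 * S10   S13  S14 
   S11   S11  S12 
   S12   S13  S14 
 * S13   S15  S16 
 * S14   S17  S14 
   S15   S15  S16 
   S16   S17  S14 
 * S17   S18  S16 
   S18   S18  S16 
(> = start, * = accepting)

start=S0; accept=S10,S13,S14,S17; S0-0->S1; S0-1->S2; S1-0->S3; S1-1->S4; S2-0->S5; S2-1->S6; S3-0->S3; S3-1->S4; S4-0->S5; S4-1->S6; S5-0->S7; S5-1->S8; S6-0->S9; S6-1->S10; S7-0->S7; S7-1->S8; S8-0->S9; S8-1->S10; S9-0->S11; S9-1->S12; S10-0->S13; S10-1->S14; S11-0->S11; S11-1->S12; S12-0->S13; S12-1->S14; S13-0->S15; S13-1->S16; S14-0->S17; S14-1->S14; S15-0->S15; S15-1->S16; S16-0->S17; S16-1->S14; S17-0->S18; S17-1->S16; S18-0->S18; S18-1->S16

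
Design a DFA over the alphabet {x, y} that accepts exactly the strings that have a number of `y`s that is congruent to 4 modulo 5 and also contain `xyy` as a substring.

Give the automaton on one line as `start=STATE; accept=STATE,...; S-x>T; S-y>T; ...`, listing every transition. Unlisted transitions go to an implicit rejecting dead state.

start=S0; accept=S14; S0-x>S1; S0-y>S2; S1-x>S1; S1-y>S3; S2-x>S4; S2-y>S5; S3-x>S4; S3-y>S6; S4-x>S4; S4-y>S7; S5-x>S8; S5-y>S9; S6-x>S6; S6-y>S10; S7-x>S8; S7-y>S10; S8-x>S8; S8-y>S11; S9-x>S12; S9-y>S13; S10-x>S10; S10-y>S14; S11-x>S12; S11-y>S14; S12-x>S12; S12-y>S15; S13-x>S16; S13-y>S0; S14-x>S14; S14-y>S17; S15-x>S16; S15-y>S17; S16-x>S16; S16-y>S18; S17-x>S17; S17-y>S19; S18-x>S1; S18-y>S19; S19-x>S19; S19-y>S6

Run two small machines in parallel and take their product. One (5 states) tracks the count of `y`s modulo 5; the other (4 states) tracks whether and how much of `xyy` has been seen. Each combined state is a pair, one component from each; accept when both components accept.
With 20 states:
          x    y  
>  S0     S1   S2 
   S1     S1   S3 
   S2     S4   S5 
   S3     S4   S6 
   S4     S4   S7 
   S5     S8   S9 
   S6     S6  S10 
   S7     S8  S10 
   S8     S8  S11 
   S9    S12  S13 
   S10   S10  S14 
   S11   S12  S14 
   S12   S12  S15 
   S13   S16   S0 
 * S14   S14  S17 
   S15   S16  S17 
   S16   S16  S18 
   S17   S17  S19 
   S18    S1  S19 
   S19   S19   S6 
(> = start, * = accepting)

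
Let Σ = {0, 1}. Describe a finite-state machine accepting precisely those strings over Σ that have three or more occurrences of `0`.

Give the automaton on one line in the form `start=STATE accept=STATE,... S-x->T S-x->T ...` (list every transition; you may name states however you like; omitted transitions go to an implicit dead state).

start=q0 accept=q3,q4 q0-0->q1 q0-1->q0 q1-0->q2 q1-1->q1 q2-0->q3 q2-1->q2 q3-0->q4 q3-1->q3 q4-0->q4 q4-1->q4

Count `0`s, saturating at 4: states q0 through q3 mean 0 through 3 `0`s seen; q4 means more than 3. Each `0` increments (capped at q4); other symbols loop. Accept from {q3, q4}.
        0   1  
>  q0   q1  q0 
   q1   q2  q1 
   q2   q3  q2 
 * q3   q4  q3 
 * q4   q4  q4 
(> = start, * = accepting)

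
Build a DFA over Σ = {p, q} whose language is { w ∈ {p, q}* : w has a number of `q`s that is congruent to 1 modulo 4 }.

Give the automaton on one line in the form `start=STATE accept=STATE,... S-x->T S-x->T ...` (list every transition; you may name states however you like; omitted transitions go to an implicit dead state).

Keep the running count of `q`s modulo 4: each `q` advances along the cycle S0 → S1 → S2 → S3 → S0 while other symbols loop. Accept at S1.
4 states suffice.
        p   q  
>  S0   S0  S1 
 * S1   S1  S2 
   S2   S2  S3 
   S3   S3  S0 
(> = start, * = accepting)

start=S0 accept=S1 S0-p->S0 S0-q->S1 S1-p->S1 S1-q->S2 S2-p->S2 S2-q->S3 S3-p->S3 S3-q->S0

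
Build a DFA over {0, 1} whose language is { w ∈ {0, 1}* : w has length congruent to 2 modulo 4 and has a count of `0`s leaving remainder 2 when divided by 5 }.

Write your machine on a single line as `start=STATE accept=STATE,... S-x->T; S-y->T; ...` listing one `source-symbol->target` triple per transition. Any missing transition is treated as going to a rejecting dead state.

Run two small machines in parallel and take their product. The first has 4 states tracking the input length modulo 4; the second has 5 states tracking the count of `0`s modulo 5. A product state is a pair (one from each), accepting exactly when both do.
A 20-state machine:
          0    1  
>  s0     s1   s2 
   s1     s3   s4 
   s2     s4   s5 
 * s3     s6   s7 
   s4     s7   s8 
   s5     s8   s9 
   s6    s10  s11 
   s7    s11  s12 
   s8    s12  s13 
   s9    s13   s0 
   s10    s2  s14 
   s11   s14  s15 
   s12   s15  s16 
   s13   s16   s1 
   s14    s5  s17 
   s15   s17  s18 
   s16   s18   s3 
   s17    s9  s19 
   s18   s19   s6 
   s19    s0  s10 
(> = start, * = accepting)

start=s0; accept=s3; s0-0->s1; s0-1->s2; s1-0->s3; s1-1->s4; s2-0->s4; s2-1->s5; s3-0->s6; s3-1->s7; s4-0->s7; s4-1->s8; s5-0->s8; s5-1->s9; s6-0->s10; s6-1->s11; s7-0->s11; s7-1->s12; s8-0->s12; s8-1->s13; s9-0->s13; s9-1->s0; s10-0->s2; s10-1->s14; s11-0->s14; s11-1->s15; s12-0->s15; s12-1->s16; s13-0->s16; s13-1->s1; s14-0->s5; s14-1->s17; s15-0->s17; s15-1->s18; s16-0->s18; s16-1->s3; s17-0->s9; s17-1->s19; s18-0->s19; s18-1->s6; s19-0->s0; s19-1->s10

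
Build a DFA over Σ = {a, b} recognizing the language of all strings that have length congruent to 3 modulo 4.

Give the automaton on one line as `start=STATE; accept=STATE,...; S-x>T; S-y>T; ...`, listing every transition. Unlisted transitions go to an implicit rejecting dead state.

Only the length mod 4 matters, so use a 4-cycle: from any state, every input symbol moves to the next state, wrapping S3 back to S0. Mark S3 accepting.
4 states suffice.
        a   b  
>  S0   S1  S1 
   S1   S2  S2 
   S2   S3  S3 
 * S3   S0  S0 
(> = start, * = accepting)

start=S0; accept=S3; S0-a>S1; S0-b>S1; S1-a>S2; S1-b>S2; S2-a>S3; S2-b>S3; S3-a>S0; S3-b>S0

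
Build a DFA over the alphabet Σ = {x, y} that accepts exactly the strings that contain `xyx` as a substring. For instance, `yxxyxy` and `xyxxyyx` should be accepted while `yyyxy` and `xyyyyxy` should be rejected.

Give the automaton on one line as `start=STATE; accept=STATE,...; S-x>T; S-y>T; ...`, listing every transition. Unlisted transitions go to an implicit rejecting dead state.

Track how much of `xyx` has been matched so far: state A is no progress, D is the absorbing accept state reached once `xyx` has occurred. Intermediate states record partial matches; on a mismatch, fall back to the longest reusable overlap.
4 states suffice.
       x  y 
>  A   B  A 
   B   B  C 
   C   D  A 
 * D   D  D 
(> = start, * = accepting)

start=A; accept=D; A-x>B; A-y>A; B-x>B; B-y>C; C-x>D; C-y>A; D-x>D; D-y>D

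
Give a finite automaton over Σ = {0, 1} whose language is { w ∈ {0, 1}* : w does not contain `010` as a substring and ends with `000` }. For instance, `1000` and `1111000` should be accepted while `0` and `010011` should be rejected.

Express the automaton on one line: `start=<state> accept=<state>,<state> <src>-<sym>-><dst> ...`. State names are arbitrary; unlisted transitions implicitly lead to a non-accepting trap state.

start=A accept=E A-0->B A-1->A B-0->C B-1->D C-0->E C-1->D D-0->F D-1->A E-0->E E-1->D F-0->F F-1->F

Build one automaton per condition and run them in lockstep. The first has 4 states tracking partial matches of the forbidden pattern `010`; the second has 4 states tracking how much of the suffix `000` has currently been matched. A product state is a pair (one from each), accepting exactly when both do. Equivalent product states are then merged.
       0  1 
>  A   B  A 
   B   C  D 
   C   E  D 
   D   F  A 
 * E   E  D 
   F   F  F 
(> = start, * = accepting)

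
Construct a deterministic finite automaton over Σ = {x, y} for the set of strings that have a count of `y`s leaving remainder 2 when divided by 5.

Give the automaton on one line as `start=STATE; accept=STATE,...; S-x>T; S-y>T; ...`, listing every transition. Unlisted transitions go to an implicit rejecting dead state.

start=q0; accept=q2; q0-x>q0; q0-y>q1; q1-x>q1; q1-y>q2; q2-x>q2; q2-y>q3; q3-x>q3; q3-y>q4; q4-x>q4; q4-y>q0

The only thing that matters is how many `y`s have appeared, reduced mod 5. Use one state per residue: q0 for 0, …, q4 for 4. Reading `y` moves to the next residue; anything else stays put. q2 is accepting.
With 5 states:
        x   y  
>  q0   q0  q1 
   q1   q1  q2 
 * q2   q2  q3 
   q3   q3  q4 
   q4   q4  q0 
(> = start, * = accepting)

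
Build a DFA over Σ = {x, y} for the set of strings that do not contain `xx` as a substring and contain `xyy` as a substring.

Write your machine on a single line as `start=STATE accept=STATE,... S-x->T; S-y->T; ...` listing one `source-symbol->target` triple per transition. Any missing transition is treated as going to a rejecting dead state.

Run two small machines in parallel and take their product. One (3 states) tracks partial matches of the forbidden pattern `xx`; the other (4 states) tracks whether and how much of `xyy` has been seen. Each combined state is a pair, one component from each; accept when both components accept. Minimizing collapses redundant product states.
6 states suffice.
        x   y  
>  q0   q1  q0 
   q1   q2  q3 
   q2   q2  q2 
   q3   q1  q4 
 * q4   q5  q4 
 * q5   q2  q4 
(> = start, * = accepting)

start=q0; accept=q4,q5; q0-x->q1; q0-y->q0; q1-x->q2; q1-y->q3; q2-x->q2; q2-y->q2; q3-x->q1; q3-y->q4; q4-x->q5; q4-y->q4; q5-x->q2; q5-y->q4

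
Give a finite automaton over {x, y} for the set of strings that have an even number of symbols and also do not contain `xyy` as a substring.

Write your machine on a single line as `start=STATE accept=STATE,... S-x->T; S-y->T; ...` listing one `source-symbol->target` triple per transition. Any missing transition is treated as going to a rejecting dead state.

start=q0; accept=q0,q3,q4; q0-x->q1; q0-y->q2; q1-x->q3; q1-y->q4; q2-x->q3; q2-y->q0; q3-x->q1; q3-y->q5; q4-x->q1; q4-y->q6; q5-x->q3; q5-y->q7; q6-x->q7; q6-y->q7; q7-x->q6; q7-y->q6

Build one automaton per condition and run them in lockstep. One (2 states) tracks the input length modulo 2; the other (4 states) tracks partial matches of the forbidden pattern `xyy`. Each combined state is a pair, one component from each; accept when both components accept.
An 8-state machine:
        x   y  
>* q0   q1  q2 
   q1   q3  q4 
   q2   q3  q0 
 * q3   q1  q5 
 * q4   q1  q6 
   q5   q3  q7 
   q6   q7  q7 
   q7   q6  q6 
(> = start, * = accepting)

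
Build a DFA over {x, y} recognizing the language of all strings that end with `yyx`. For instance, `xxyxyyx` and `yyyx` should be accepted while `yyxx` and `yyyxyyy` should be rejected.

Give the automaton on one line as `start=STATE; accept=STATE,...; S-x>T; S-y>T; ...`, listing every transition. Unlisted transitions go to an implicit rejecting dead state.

start=S0; accept=S3; S0-x>S0; S0-y>S1; S1-x>S0; S1-y>S2; S2-x>S3; S2-y>S2; S3-x>S0; S3-y>S1

Remember how much of `yyx` the current input suffix matches. State S0 means no match yet; S1 means the last symbol is `y`; S2 means the last 2 symbols are `yy`; S3 means the last 3 symbols are `yyx`. Only S3 accepts. On a mismatch, fall back to the longest proper suffix that is still a prefix of `yyx`.
A 4-state machine:
        x   y  
>  S0   S0  S1 
   S1   S0  S2 
   S2   S3  S2 
 * S3   S0  S1 
(> = start, * = accepting)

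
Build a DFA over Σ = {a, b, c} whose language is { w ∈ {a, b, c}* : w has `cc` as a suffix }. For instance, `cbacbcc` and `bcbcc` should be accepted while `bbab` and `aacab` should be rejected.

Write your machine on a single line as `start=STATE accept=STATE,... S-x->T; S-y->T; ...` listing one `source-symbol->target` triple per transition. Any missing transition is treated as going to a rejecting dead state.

start=S0; accept=S2; S0-a->S0; S0-b->S0; S0-c->S1; S1-a->S0; S1-b->S0; S1-c->S2; S2-a->S0; S2-b->S0; S2-c->S2

Remember how much of `cc` the current input suffix matches. State S0 means no match yet; S1 means the last symbol is `c`; S2 means the last 2 symbols are `cc`. Only S2 accepts. On a mismatch, fall back to the longest proper suffix that is still a prefix of `cc`.
A 3-state machine:
        a   b   c  
>  S0   S0  S0  S1 
   S1   S0  S0  S2 
 * S2   S0  S0  S2 
(> = start, * = accepting)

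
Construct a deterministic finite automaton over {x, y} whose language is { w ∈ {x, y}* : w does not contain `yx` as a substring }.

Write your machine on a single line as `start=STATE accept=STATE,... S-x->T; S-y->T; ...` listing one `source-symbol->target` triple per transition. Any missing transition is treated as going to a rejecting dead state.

This is the complement of 'contains `yx`'. Use the same substring-matching states — S0 through S2 holding how much of `yx` has just been matched — but flip the accepting set: everything except the trap S2 accepts.
        x   y  
>* S0   S0  S1 
 * S1   S2  S1 
   S2   S2  S2 
(> = start, * = accepting)

start=S0; accept=S0,S1; S0-x->S0; S0-y->S1; S1-x->S2; S1-y->S1; S2-x->S2; S2-y->S2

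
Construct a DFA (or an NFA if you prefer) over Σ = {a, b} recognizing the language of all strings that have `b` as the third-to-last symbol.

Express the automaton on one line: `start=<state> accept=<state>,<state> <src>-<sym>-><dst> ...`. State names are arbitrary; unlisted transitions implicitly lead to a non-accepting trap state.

start=q0 accept=q11,q12,q13,q14 q0-a->q1 q0-b->q2 q1-a->q3 q1-b->q4 q2-a->q5 q2-b->q6 q3-a->q7 q3-b->q8 q4-a->q9 q4-b->q10 q5-a->q11 q5-b->q12 q6-a->q13 q6-b->q14 q7-a->q7 q7-b->q8 q8-a->q9 q8-b->q10 q9-a->q11 q9-b->q12 q10-a->q13 q10-b->q14 q11-a->q7 q11-b->q8 q12-a->q9 q12-b->q10 q13-a->q11 q13-b->q12 q14-a->q13 q14-b->q14

A DFA must remember the last 3 symbols (since which symbol is third-to-last isn't known until the input ends). Use one state per possible window of the last ≤3 symbols; accept from those whose window starts with `b`.
15 states suffice.
          a    b  
>  q0     q1   q2 
   q1     q3   q4 
   q2     q5   q6 
   q3     q7   q8 
   q4     q9  q10 
   q5    q11  q12 
   q6    q13  q14 
   q7     q7   q8 
   q8     q9  q10 
   q9    q11  q12 
   q10   q13  q14 
 * q11    q7   q8 
 * q12    q9  q10 
 * q13   q11  q12 
 * q14   q13  q14 
(> = start, * = accepting)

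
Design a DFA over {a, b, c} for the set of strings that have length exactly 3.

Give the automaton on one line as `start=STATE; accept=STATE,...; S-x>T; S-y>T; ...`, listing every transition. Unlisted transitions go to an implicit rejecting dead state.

We only need to distinguish lengths 0, 1, …, 3, and '>3'. Chain q0 → q1 → q2 → q3 → q4 on every symbol, with q4 looping. Accepting states: {q3}.
5 states suffice.
        a   b   c  
>  q0   q1  q1  q1 
   q1   q2  q2  q2 
   q2   q3  q3  q3 
 * q3   q4  q4  q4 
   q4   q4  q4  q4 
(> = start, * = accepting)

start=q0; accept=q3; q0-a>q1; q0-b>q1; q0-c>q1; q1-a>q2; q1-b>q2; q1-c>q2; q2-a>q3; q2-b>q3; q2-c>q3; q3-a>q4; q3-b>q4; q3-c>q4; q4-a>q4; q4-b>q4; q4-c>q4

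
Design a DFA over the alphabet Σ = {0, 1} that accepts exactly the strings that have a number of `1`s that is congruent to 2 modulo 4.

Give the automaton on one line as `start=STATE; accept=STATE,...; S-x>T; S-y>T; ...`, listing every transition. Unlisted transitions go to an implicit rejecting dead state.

Keep the running count of `1`s modulo 4: each `1` advances along the cycle q0 → q1 → q2 → q3 → q0 while other symbols loop. Accept at q2.
With 4 states:
        0   1  
>  q0   q0  q1 
   q1   q1  q2 
 * q2   q2  q3 
   q3   q3  q0 
(> = start, * = accepting)

start=q0; accept=q2; q0-0>q0; q0-1>q1; q1-0>q1; q1-1>q2; q2-0>q2; q2-1>q3; q3-0>q3; q3-1>q0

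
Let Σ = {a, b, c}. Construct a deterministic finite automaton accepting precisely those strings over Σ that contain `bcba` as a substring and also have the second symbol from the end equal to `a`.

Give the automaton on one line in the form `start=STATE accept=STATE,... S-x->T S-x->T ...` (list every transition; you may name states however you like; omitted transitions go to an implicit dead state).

start=q0 accept=q5,q6 q0-a->q0 q0-b->q1 q0-c->q0 q1-a->q0 q1-b->q1 q1-c->q2 q2-a->q0 q2-b->q3 q2-c->q0 q3-a->q4 q3-b->q1 q3-c->q2 q4-a->q5 q4-b->q6 q4-c->q6 q5-a->q5 q5-b->q6 q5-c->q6 q6-a->q4 q6-b->q7 q6-c->q7 q7-a->q4 q7-b->q7 q7-c->q7

Build one automaton per condition and run them in lockstep. One (5 states) tracks whether and how much of `bcba` has been seen; the other (13 states) tracks the last 2 symbols read. Each combined state is a pair, one component from each; accept when both components accept. Equivalent product states are then merged.
8 states suffice.
        a   b   c  
>  q0   q0  q1  q0 
   q1   q0  q1  q2 
   q2   q0  q3  q0 
   q3   q4  q1  q2 
   q4   q5  q6  q6 
 * q5   q5  q6  q6 
 * q6   q4  q7  q7 
   q7   q4  q7  q7 
(> = start, * = accepting)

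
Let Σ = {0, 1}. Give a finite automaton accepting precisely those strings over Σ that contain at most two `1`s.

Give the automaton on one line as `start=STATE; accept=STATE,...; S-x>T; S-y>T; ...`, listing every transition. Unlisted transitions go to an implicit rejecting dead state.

Count `1`s, saturating at 3: states q0 through q2 mean 0 through 2 `1`s seen; q3 means more than 2. Each `1` increments (capped at q3); other symbols loop. Accept from {q0, q1, q2}.
4 states suffice.
        0   1  
>* q0   q0  q1 
 * q1   q1  q2 
 * q2   q2  q3 
   q3   q3  q3 
(> = start, * = accepting)

start=q0; accept=q0,q1,q2; q0-0>q0; q0-1>q1; q1-0>q1; q1-1>q2; q2-0>q2; q2-1>q3; q3-0>q3; q3-1>q3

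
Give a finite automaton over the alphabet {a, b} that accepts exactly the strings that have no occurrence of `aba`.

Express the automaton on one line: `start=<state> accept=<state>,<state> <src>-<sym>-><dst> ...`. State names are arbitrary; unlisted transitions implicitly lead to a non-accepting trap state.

start=s0 accept=s0,s1,s2 s0-a->s1 s0-b->s0 s1-a->s1 s1-b->s2 s2-a->s3 s2-b->s0 s3-a->s3 s3-b->s3

This is the complement of 'contains `aba`'. Use the same substring-matching states — s0 through s3 holding how much of `aba` has just been matched — but flip the accepting set: everything except the trap s3 accepts.
A 4-state machine:
        a   b  
>* s0   s1  s0 
 * s1   s1  s2 
 * s2   s3  s0 
   s3   s3  s3 
(> = start, * = accepting)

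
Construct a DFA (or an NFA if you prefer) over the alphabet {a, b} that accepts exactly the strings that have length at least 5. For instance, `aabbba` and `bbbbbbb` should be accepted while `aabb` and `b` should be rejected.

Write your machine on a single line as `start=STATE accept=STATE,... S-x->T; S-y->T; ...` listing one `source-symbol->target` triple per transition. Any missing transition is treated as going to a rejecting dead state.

We only need to distinguish lengths 0, 1, …, 5, and '>5'. Chain S0 → S1 → S2 → S3 → S4 → S5 → S6 on every symbol, with S6 looping. Accepting states: {S5, S6}.
        a   b  
>  S0   S1  S1 
   S1   S2  S2 
   S2   S3  S3 
   S3   S4  S4 
   S4   S5  S5 
 * S5   S6  S6 
 * S6   S6  S6 
(> = start, * = accepting)

start=S0; accept=S5,S6; S0-a->S1; S0-b->S1; S1-a->S2; S1-b->S2; S2-a->S3; S2-b->S3; S3-a->S4; S3-b->S4; S4-a->S5; S4-b->S5; S5-a->S6; S5-b->S6; S6-a->S6; S6-b->S6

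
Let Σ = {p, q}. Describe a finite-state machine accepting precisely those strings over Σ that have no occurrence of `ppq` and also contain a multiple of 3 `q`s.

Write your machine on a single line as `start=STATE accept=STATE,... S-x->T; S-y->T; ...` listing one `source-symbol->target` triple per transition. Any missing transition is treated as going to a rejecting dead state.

start=s0; accept=s0,s1,s3; s0-p->s1; s0-q->s2; s1-p->s3; s1-q->s2; s2-p->s4; s2-q->s5; s3-p->s3; s3-q->s6; s4-p->s7; s4-q->s5; s5-p->s8; s5-q->s0; s6-p->s6; s6-q->s9; s7-p->s7; s7-q->s9; s8-p->s10; s8-q->s0; s9-p->s9; s9-q->s11; s10-p->s10; s10-q->s11; s11-p->s11; s11-q->s6

Run two small machines in parallel and take their product. The first has 4 states tracking partial matches of the forbidden pattern `ppq`; the second has 3 states tracking the count of `q`s modulo 3. A product state is a pair (one from each), accepting exactly when both do.
With 12 states:
          p    q  
>* s0     s1   s2 
 * s1     s3   s2 
   s2     s4   s5 
 * s3     s3   s6 
   s4     s7   s5 
   s5     s8   s0 
   s6     s6   s9 
   s7     s7   s9 
   s8    s10   s0 
   s9     s9  s11 
   s10   s10  s11 
   s11   s11   s6 
(> = start, * = accepting)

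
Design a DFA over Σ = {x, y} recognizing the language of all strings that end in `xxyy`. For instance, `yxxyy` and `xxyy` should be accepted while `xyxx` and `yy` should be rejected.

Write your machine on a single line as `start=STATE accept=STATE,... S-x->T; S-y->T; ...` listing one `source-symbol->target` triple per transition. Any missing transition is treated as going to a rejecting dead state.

start=q0; accept=q4; q0-x->q1; q0-y->q0; q1-x->q2; q1-y->q0; q2-x->q2; q2-y->q3; q3-x->q1; q3-y->q4; q4-x->q1; q4-y->q0

Remember how much of `xxyy` the current input suffix matches. State q0 means no match yet; q1 means the last symbol is `x`; q2 means the last 2 symbols are `xx`; q3 means the last 3 symbols are `xxy`; q4 means the last 4 symbols are `xxyy`. Only q4 accepts. On a mismatch, fall back to the longest proper suffix that is still a prefix of `xxyy`.
        x   y  
>  q0   q1  q0 
   q1   q2  q0 
   q2   q2  q3 
   q3   q1  q4 
 * q4   q1  q0 
(> = start, * = accepting)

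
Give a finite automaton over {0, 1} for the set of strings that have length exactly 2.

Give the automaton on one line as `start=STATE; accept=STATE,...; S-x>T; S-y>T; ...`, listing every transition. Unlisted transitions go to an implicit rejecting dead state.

start=q0; accept=q2; q0-0>q1; q0-1>q1; q1-0>q2; q1-1>q2; q2-0>q3; q2-1>q3; q3-0>q3; q3-1>q3

We only need to distinguish lengths 0, 1, …, 2, and '>2'. Chain q0 → q1 → q2 → q3 on every symbol, with q3 looping. Accepting states: {q2}.
A 4-state machine:
        0   1  
>  q0   q1  q1 
   q1   q2  q2 
 * q2   q3  q3 
   q3   q3  q3 
(> = start, * = accepting)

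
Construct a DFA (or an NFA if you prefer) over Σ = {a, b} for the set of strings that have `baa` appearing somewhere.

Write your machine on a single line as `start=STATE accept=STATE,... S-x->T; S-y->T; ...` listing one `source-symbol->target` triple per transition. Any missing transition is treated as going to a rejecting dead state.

States q0..q2 record the length of the longest prefix of `baa` that matches the current input suffix. Reaching q3 means `baa` has been seen, and we stay there forever. Accept from q3.
A 4-state machine:
        a   b  
>  q0   q0  q1 
   q1   q2  q1 
   q2   q3  q1 
 * q3   q3  q3 
(> = start, * = accepting)

start=q0; accept=q3; q0-a->q0; q0-b->q1; q1-a->q2; q1-b->q1; q2-a->q3; q2-b->q1; q3-a->q3; q3-b->q3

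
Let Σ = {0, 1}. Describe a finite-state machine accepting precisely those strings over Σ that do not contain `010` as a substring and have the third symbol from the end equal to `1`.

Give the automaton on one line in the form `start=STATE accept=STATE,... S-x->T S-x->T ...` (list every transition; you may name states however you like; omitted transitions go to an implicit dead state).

start=S0 accept=S7,S8,S9,S10 S0-0->S1 S0-1->S2 S1-0->S1 S1-1->S3 S2-0->S4 S2-1->S5 S3-0->S6 S3-1->S5 S4-0->S7 S4-1->S8 S5-0->S9 S5-1->S10 S6-0->S6 S6-1->S6 S7-0->S1 S7-1->S3 S8-0->S6 S8-1->S5 S9-0->S7 S9-1->S8 S10-0->S9 S10-1->S10

Handle the two conditions separately and then intersect. One (4 states) tracks partial matches of the forbidden pattern `010`; the other (15 states) tracks the last 3 symbols read. Each combined state is a pair, one component from each; accept when both components accept. Minimizing collapses redundant product states.
          0    1  
>  S0     S1   S2 
   S1     S1   S3 
   S2     S4   S5 
   S3     S6   S5 
   S4     S7   S8 
   S5     S9  S10 
   S6     S6   S6 
 * S7     S1   S3 
 * S8     S6   S5 
 * S9     S7   S8 
 * S10    S9  S10 
(> = start, * = accepting)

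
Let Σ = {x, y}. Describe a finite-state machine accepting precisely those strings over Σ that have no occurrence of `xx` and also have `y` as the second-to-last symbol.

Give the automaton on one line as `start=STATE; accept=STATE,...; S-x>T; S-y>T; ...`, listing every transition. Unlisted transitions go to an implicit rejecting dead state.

Handle the two conditions separately and then intersect. One (3 states) tracks partial matches of the forbidden pattern `xx`; the other (7 states) tracks the last 2 symbols read. Each combined state is a pair, one component from each; accept when both components accept. After merging equivalent states the machine shrinks.
6 states suffice.
       x  y 
>  A   B  C 
   B   D  C 
   C   E  F 
   D   D  D 
 * E   D  C 
 * F   E  F 
(> = start, * = accepting)

start=A; accept=E,F; A-x>B; A-y>C; B-x>D; B-y>C; C-x>E; C-y>F; D-x>D; D-y>D; E-x>D; E-y>C; F-x>E; F-y>F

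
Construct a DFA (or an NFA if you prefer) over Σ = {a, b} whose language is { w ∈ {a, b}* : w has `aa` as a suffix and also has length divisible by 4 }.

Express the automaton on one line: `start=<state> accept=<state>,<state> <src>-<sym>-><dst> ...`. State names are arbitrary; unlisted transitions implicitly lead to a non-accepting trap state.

Run two small machines in parallel and take their product. One (3 states) tracks how much of the suffix `aa` has currently been matched; the other (4 states) tracks the input length modulo 4. Each combined state is a pair, one component from each; accept when both components accept. Equivalent product states are then merged.
        a   b  
>  S0   S1  S1 
   S1   S2  S2 
   S2   S3  S4 
   S3   S5  S0 
   S4   S0  S0 
 * S5   S1  S1 
(> = start, * = accepting)

start=S0 accept=S5 S0-a->S1 S0-b->S1 S1-a->S2 S1-b->S2 S2-a->S3 S2-b->S4 S3-a->S5 S3-b->S0 S4-a->S0 S4-b->S0 S5-a->S1 S5-b->S1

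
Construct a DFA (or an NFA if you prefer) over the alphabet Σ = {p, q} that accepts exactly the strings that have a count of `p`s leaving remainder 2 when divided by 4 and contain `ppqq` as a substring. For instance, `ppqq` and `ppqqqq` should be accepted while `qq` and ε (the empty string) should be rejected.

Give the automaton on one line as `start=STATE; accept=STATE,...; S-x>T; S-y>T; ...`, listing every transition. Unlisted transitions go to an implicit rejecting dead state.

Run two small machines in parallel and take their product. One (4 states) tracks the count of `p`s modulo 4; the other (5 states) tracks whether and how much of `ppqq` has been seen. Each combined state is a pair, one component from each; accept when both components accept.
20 states suffice.
          p    q  
>  s0     s1   s0 
   s1     s2   s3 
   s2     s4   s5 
   s3     s6   s3 
   s4     s7   s8 
   s5     s9  s10 
   s6     s4  s11 
   s7    s12  s13 
   s8    s14  s15 
   s9     s7  s16 
 * s10   s15  s10 
   s11    s9  s11 
   s12    s2  s17 
   s13    s1  s18 
   s14   s12   s0 
   s15   s18  s15 
   s16   s14  s16 
   s17    s6  s19 
   s18   s19  s18 
   s19   s10  s19 
(> = start, * = accepting)

start=s0; accept=s10; s0-p>s1; s0-q>s0; s1-p>s2; s1-q>s3; s2-p>s4; s2-q>s5; s3-p>s6; s3-q>s3; s4-p>s7; s4-q>s8; s5-p>s9; s5-q>s10; s6-p>s4; s6-q>s11; s7-p>s12; s7-q>s13; s8-p>s14; s8-q>s15; s9-p>s7; s9-q>s16; s10-p>s15; s10-q>s10; s11-p>s9; s11-q>s11; s12-p>s2; s12-q>s17; s13-p>s1; s13-q>s18; s14-p>s12; s14-q>s0; s15-p>s18; s15-q>s15; s16-p>s14; s16-q>s16; s17-p>s6; s17-q>s19; s18-p>s19; s18-q>s18; s19-p>s10; s19-q>s19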